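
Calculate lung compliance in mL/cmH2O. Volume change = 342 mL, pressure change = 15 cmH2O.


C = dV / dP
C = 342 / 15
C = 22.8 mL/cmH2O


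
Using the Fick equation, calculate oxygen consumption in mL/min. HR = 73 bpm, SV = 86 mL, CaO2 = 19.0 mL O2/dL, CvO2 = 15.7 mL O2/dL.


CO = HR*SV = 73*86/1000 = 6.278 L/min
a-v O2 diff = 19.0 - 15.7 = 3.3 mL/dL
VO2 = CO * (CaO2-CvO2) * 10 dL/L
VO2 = 6.278 * 3.3 * 10
VO2 = 207.2 mL/min


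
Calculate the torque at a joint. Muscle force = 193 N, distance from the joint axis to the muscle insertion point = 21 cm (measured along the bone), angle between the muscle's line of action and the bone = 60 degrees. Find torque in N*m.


Torque = F * d * sin(theta)   (moment arm = d*sin(theta))
d = 21 cm = 0.21 m
Torque = 193 * 0.21 * sin(60)
Torque = 35.1 N*m


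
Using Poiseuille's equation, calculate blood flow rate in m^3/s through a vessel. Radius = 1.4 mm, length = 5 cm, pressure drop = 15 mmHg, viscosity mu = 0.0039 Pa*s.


Q = pi*r^4*dP / (8*mu*L)
r = 0.0014 m, L = 0.05 m
dP = 15 mmHg = 1999.83 Pa
Q = 1.5471e-05 m^3/s


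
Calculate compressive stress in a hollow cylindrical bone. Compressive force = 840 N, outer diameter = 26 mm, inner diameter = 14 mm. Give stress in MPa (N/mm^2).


A = pi*(r_o^2 - r_i^2)
r_o = 13 mm, r_i = 7 mm
A = 376.991 mm^2
sigma = F/A = 840 / 376.991
sigma = 2.228 MPa


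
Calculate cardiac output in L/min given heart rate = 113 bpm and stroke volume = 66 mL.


CO = HR * SV
CO = 113 * 66 / 1000
CO = 7.458 L/min


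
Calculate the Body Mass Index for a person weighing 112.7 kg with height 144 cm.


BMI = weight / height^2
height = 144 cm = 1.44 m
BMI = 112.7 / 1.44^2
BMI = 54.35 kg/m^2


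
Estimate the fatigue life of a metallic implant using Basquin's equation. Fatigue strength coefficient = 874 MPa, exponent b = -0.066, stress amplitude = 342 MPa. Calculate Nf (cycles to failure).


sigma_a = sigma_f' * (2Nf)^b
2Nf = (sigma_a/sigma_f')^(1/b)
2Nf = (342/874)^(1/-0.066)
2Nf = 1492863.5
Nf = 7.464e+05


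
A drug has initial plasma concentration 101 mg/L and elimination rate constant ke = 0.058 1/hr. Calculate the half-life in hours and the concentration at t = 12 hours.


t_half = ln(2) / ke = 0.693147 / 0.058 = 11.95 hr
C(t) = C0 * exp(-ke*t) = 101 * exp(-0.058*12)
C(12) = 50.36 mg/L


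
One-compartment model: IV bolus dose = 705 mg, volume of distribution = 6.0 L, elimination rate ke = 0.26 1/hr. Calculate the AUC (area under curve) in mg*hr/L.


C0 = Dose/Vd = 705/6.0 = 117.5 mg/L
AUC = C0/ke = 117.5/0.26
AUC = 451.9 mg*hr/L


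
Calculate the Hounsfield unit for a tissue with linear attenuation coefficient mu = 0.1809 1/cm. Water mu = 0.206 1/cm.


HU = ((mu_tissue - mu_water) / mu_water) * 1000
HU = ((0.1809 - 0.206) / 0.206) * 1000
HU = -121.8


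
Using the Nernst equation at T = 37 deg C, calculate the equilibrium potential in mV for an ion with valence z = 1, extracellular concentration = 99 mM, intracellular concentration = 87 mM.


E = (RT/(zF)) * ln(C_out/C_in)
T = 37 + 273.15 = 310.15 K
E = (8.314 * 310.15 / (1 * 96485)) * ln(99/87)
E = 3.453 mV


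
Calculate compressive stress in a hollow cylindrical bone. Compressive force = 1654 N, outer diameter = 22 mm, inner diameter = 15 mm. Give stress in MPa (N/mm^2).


A = pi*(r_o^2 - r_i^2)
r_o = 11 mm, r_i = 7.5 mm
A = 203.418 mm^2
sigma = F/A = 1654 / 203.418
sigma = 8.131 MPa


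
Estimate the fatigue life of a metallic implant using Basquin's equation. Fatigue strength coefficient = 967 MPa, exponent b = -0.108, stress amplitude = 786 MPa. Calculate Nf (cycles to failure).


sigma_a = sigma_f' * (2Nf)^b
2Nf = (sigma_a/sigma_f')^(1/b)
2Nf = (786/967)^(1/-0.108)
2Nf = 6.8134913
Nf = 3.407


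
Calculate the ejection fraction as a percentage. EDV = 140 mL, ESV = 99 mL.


SV = EDV - ESV = 140 - 99 = 41 mL
EF = SV/EDV * 100 = 41/140 * 100
EF = 29.29%


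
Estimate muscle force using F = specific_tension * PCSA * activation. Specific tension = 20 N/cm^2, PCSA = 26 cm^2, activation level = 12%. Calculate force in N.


F = sigma * PCSA * activation
F = 20 * 26 * 0.12
F = 62.4 N


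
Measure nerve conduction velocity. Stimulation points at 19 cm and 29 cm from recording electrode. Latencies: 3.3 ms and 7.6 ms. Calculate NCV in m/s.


Distance = (29 - 19) / 100 = 0.1 m
dt = (7.6 - 3.3) / 1000 = 0.0043 s
NCV = dist / dt = 23.26 m/s


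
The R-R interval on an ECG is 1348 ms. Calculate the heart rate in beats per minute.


HR = 60 / RR_interval(s)
RR = 1348 ms = 1.348 s
HR = 60 / 1.348 = 44.51 bpm


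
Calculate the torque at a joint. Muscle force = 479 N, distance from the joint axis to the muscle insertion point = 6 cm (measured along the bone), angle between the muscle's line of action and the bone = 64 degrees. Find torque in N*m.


Torque = F * d * sin(theta)   (moment arm = d*sin(theta))
d = 6 cm = 0.06 m
Torque = 479 * 0.06 * sin(64)
Torque = 25.83 N*m


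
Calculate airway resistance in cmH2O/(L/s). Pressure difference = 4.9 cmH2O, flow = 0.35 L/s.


R = dP / flow
R = 4.9 / 0.35
R = 14 cmH2O/(L/s)


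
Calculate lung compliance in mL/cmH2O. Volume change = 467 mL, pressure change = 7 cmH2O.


C = dV / dP
C = 467 / 7
C = 66.71 mL/cmH2O


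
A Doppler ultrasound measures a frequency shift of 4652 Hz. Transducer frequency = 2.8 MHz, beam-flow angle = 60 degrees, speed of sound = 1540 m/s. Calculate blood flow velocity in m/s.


v = fd * c / (2 * f0 * cos(theta))
v = 4652 * 1540 / (2 * 2.8000e+06 * cos(60))
v = 2.559 m/s


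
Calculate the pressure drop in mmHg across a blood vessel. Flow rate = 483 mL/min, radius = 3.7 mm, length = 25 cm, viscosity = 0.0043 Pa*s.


dP = 8*mu*L*Q / (pi*r^4)
Q = 483 mL/min = 8.05e-06 m^3/s
dP = 117.581 Pa = 117.581 / 133.322 mmHg = 0.8819 mmHg


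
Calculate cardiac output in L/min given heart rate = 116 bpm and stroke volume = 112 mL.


CO = HR * SV
CO = 116 * 112 / 1000
CO = 12.99 L/min


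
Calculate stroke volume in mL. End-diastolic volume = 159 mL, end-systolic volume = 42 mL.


SV = EDV - ESV
SV = 159 - 42
SV = 117 mL


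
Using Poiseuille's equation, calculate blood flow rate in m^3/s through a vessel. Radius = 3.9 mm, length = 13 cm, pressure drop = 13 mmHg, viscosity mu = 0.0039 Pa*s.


Q = pi*r^4*dP / (8*mu*L)
r = 0.0039 m, L = 0.13 m
dP = 13 mmHg = 1733.186 Pa
Q = 3.1057e-04 m^3/s


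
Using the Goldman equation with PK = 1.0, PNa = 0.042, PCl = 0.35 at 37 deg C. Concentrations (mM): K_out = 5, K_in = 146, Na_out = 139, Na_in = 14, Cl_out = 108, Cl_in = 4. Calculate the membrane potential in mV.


Vm = (RT/F)*ln((PK*Ko + PNa*Nao + PCl*Cli)/(PK*Ki + PNa*Nai + PCl*Clo))
Numer = 12.238, Denom = 184.388
Vm = -72.49 mV


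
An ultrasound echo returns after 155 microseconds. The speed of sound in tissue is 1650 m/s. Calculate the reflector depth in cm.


depth = c * t / 2
t = 155 us = 1.5500e-04 s
depth = 1650 * 1.5500e-04 / 2
depth = 0.127875 m = 12.7875 cm


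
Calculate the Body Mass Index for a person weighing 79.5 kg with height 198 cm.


BMI = weight / height^2
height = 198 cm = 1.98 m
BMI = 79.5 / 1.98^2
BMI = 20.28 kg/m^2


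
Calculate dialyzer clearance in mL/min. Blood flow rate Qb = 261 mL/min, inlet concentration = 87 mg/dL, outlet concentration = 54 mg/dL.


K = Qb * (Cb_in - Cb_out) / Cb_in
K = 261 * (87 - 54) / 87
K = 99 mL/min


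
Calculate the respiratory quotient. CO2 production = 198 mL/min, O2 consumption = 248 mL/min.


RQ = VCO2 / VO2
RQ = 198 / 248
RQ = 0.7984


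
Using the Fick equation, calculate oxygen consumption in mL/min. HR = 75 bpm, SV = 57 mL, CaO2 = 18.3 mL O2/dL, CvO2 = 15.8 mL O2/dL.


CO = HR*SV = 75*57/1000 = 4.275 L/min
a-v O2 diff = 18.3 - 15.8 = 2.5 mL/dL
VO2 = CO * (CaO2-CvO2) * 10 dL/L
VO2 = 4.275 * 2.5 * 10
VO2 = 106.9 mL/min


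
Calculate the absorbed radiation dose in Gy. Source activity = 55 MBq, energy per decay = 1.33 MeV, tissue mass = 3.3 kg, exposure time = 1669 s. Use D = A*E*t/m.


A = 55 MBq = 5.5000e+07 Bq
E = 1.33 MeV = 2.13066e-13 J
D = A*E*t/m = 5.5000e+07*2.13066e-13*1669/3.3
D = 0.005927 Gy


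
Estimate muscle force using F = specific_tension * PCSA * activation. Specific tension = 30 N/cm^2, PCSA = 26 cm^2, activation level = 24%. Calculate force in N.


F = sigma * PCSA * activation
F = 30 * 26 * 0.24
F = 187.2 N


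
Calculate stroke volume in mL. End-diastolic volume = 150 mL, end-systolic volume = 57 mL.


SV = EDV - ESV
SV = 150 - 57
SV = 93 mL


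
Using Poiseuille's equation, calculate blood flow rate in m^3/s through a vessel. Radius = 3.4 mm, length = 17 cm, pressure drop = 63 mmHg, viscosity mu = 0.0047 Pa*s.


Q = pi*r^4*dP / (8*mu*L)
r = 0.0034 m, L = 0.17 m
dP = 63 mmHg = 8399.286 Pa
Q = 5.5166e-04 m^3/s


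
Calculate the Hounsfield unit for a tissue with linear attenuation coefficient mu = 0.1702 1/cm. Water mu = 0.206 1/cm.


HU = ((mu_tissue - mu_water) / mu_water) * 1000
HU = ((0.1702 - 0.206) / 0.206) * 1000
HU = -173.8


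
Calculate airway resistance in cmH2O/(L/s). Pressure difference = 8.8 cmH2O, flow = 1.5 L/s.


R = dP / flow
R = 8.8 / 1.5
R = 5.867 cmH2O/(L/s)


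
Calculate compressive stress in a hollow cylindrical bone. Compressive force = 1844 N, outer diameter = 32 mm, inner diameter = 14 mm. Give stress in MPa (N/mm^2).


A = pi*(r_o^2 - r_i^2)
r_o = 16 mm, r_i = 7 mm
A = 650.31 mm^2
sigma = F/A = 1844 / 650.31
sigma = 2.836 MPa


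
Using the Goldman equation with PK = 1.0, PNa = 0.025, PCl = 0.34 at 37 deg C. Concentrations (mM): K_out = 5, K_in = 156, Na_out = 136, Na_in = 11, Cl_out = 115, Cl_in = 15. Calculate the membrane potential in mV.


Vm = (RT/F)*ln((PK*Ko + PNa*Nao + PCl*Cli)/(PK*Ki + PNa*Nai + PCl*Clo))
Numer = 13.5, Denom = 195.375
Vm = -71.42 mV


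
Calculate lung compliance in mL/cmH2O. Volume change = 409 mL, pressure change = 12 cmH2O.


C = dV / dP
C = 409 / 12
C = 34.08 mL/cmH2O


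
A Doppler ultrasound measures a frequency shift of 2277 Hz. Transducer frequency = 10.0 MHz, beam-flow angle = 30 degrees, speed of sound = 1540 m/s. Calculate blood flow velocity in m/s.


v = fd * c / (2 * f0 * cos(theta))
v = 2277 * 1540 / (2 * 1.0000e+07 * cos(30))
v = 0.2025 m/s


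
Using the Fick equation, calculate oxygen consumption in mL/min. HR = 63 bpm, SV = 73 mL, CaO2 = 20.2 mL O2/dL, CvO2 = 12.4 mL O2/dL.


CO = HR*SV = 63*73/1000 = 4.599 L/min
a-v O2 diff = 20.2 - 12.4 = 7.8 mL/dL
VO2 = CO * (CaO2-CvO2) * 10 dL/L
VO2 = 4.599 * 7.8 * 10
VO2 = 358.7 mL/min


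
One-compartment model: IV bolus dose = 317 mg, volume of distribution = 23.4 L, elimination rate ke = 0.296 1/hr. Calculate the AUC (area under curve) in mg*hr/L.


C0 = Dose/Vd = 317/23.4 = 13.547 mg/L
AUC = C0/ke = 13.547/0.296
AUC = 45.77 mg*hr/L


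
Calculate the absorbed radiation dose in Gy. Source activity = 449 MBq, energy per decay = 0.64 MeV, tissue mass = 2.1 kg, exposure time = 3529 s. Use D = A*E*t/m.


A = 449 MBq = 4.4900e+08 Bq
E = 0.64 MeV = 1.02528e-13 J
D = A*E*t/m = 4.4900e+08*1.02528e-13*3529/2.1
D = 0.07736 Gy


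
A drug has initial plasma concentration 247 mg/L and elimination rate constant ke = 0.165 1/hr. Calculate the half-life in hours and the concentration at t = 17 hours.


t_half = ln(2) / ke = 0.693147 / 0.165 = 4.201 hr
C(t) = C0 * exp(-ke*t) = 247 * exp(-0.165*17)
C(17) = 14.95 mg/L


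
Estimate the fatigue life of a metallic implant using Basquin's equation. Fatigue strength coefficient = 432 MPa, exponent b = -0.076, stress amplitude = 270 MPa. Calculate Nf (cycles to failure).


sigma_a = sigma_f' * (2Nf)^b
2Nf = (sigma_a/sigma_f')^(1/b)
2Nf = (270/432)^(1/-0.076)
2Nf = 485.05306
Nf = 242.5


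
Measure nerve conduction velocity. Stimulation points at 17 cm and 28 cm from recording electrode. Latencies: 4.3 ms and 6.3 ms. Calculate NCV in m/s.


Distance = (28 - 17) / 100 = 0.11 m
dt = (6.3 - 4.3) / 1000 = 0.002 s
NCV = dist / dt = 55 m/s


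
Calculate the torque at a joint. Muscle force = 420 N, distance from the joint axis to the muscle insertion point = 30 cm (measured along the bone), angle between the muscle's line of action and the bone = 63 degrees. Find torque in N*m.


Torque = F * d * sin(theta)   (moment arm = d*sin(theta))
d = 30 cm = 0.3 m
Torque = 420 * 0.3 * sin(63)
Torque = 112.3 N*m


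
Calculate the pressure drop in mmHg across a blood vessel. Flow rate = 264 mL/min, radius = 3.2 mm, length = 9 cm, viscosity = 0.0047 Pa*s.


dP = 8*mu*L*Q / (pi*r^4)
Q = 264 mL/min = 4.4e-06 m^3/s
dP = 45.1995 Pa = 45.1995 / 133.322 mmHg = 0.339 mmHg


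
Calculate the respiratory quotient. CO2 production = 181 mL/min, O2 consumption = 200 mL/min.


RQ = VCO2 / VO2
RQ = 181 / 200
RQ = 0.905


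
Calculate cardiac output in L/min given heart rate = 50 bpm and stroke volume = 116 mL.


CO = HR * SV
CO = 50 * 116 / 1000
CO = 5.8 L/min


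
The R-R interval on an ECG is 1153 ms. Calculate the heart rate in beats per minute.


HR = 60 / RR_interval(s)
RR = 1153 ms = 1.153 s
HR = 60 / 1.153 = 52.04 bpm


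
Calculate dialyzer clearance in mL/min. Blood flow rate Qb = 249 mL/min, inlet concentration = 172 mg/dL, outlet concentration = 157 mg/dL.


K = Qb * (Cb_in - Cb_out) / Cb_in
K = 249 * (172 - 157) / 172
K = 21.72 mL/min


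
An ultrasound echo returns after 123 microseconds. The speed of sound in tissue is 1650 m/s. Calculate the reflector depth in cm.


depth = c * t / 2
t = 123 us = 1.2300e-04 s
depth = 1650 * 1.2300e-04 / 2
depth = 0.101475 m = 10.1475 cm


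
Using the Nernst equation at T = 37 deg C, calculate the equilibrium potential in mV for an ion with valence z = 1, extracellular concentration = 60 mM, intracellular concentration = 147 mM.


E = (RT/(zF)) * ln(C_out/C_in)
T = 37 + 273.15 = 310.15 K
E = (8.314 * 310.15 / (1 * 96485)) * ln(60/147)
E = -23.95 mV


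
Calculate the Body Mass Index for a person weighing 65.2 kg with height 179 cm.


BMI = weight / height^2
height = 179 cm = 1.79 m
BMI = 65.2 / 1.79^2
BMI = 20.35 kg/m^2


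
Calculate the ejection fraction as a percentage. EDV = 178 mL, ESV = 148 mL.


SV = EDV - ESV = 178 - 148 = 30 mL
EF = SV/EDV * 100 = 30/178 * 100
EF = 16.85%


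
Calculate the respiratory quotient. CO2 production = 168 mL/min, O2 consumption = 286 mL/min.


RQ = VCO2 / VO2
RQ = 168 / 286
RQ = 0.5874


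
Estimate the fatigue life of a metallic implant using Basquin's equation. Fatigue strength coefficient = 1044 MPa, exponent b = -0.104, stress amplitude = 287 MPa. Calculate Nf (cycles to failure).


sigma_a = sigma_f' * (2Nf)^b
2Nf = (sigma_a/sigma_f')^(1/b)
2Nf = (287/1044)^(1/-0.104)
2Nf = 246880.37
Nf = 1.234e+05


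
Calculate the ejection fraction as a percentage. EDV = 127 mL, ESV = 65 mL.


SV = EDV - ESV = 127 - 65 = 62 mL
EF = SV/EDV * 100 = 62/127 * 100
EF = 48.82%


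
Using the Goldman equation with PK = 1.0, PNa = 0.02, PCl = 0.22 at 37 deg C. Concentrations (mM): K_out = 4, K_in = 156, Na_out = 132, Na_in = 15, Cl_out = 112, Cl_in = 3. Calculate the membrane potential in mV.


Vm = (RT/F)*ln((PK*Ko + PNa*Nao + PCl*Cli)/(PK*Ki + PNa*Nai + PCl*Clo))
Numer = 7.3, Denom = 180.94
Vm = -85.8 mV


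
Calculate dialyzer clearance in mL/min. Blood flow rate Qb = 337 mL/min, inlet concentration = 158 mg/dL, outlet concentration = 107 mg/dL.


K = Qb * (Cb_in - Cb_out) / Cb_in
K = 337 * (158 - 107) / 158
K = 108.8 mL/min


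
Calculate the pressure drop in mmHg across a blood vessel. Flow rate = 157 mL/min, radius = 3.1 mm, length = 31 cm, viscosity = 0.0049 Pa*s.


dP = 8*mu*L*Q / (pi*r^4)
Q = 157 mL/min = 2.61667e-06 m^3/s
dP = 109.597 Pa = 109.597 / 133.322 mmHg = 0.822 mmHg


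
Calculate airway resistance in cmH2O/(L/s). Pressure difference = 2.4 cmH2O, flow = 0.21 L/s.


R = dP / flow
R = 2.4 / 0.21
R = 11.43 cmH2O/(L/s)


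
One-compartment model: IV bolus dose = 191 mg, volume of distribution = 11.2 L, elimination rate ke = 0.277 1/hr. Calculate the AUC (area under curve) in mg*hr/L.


C0 = Dose/Vd = 191/11.2 = 17.0536 mg/L
AUC = C0/ke = 17.0536/0.277
AUC = 61.57 mg*hr/L


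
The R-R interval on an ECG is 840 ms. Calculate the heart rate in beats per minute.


HR = 60 / RR_interval(s)
RR = 840 ms = 0.84 s
HR = 60 / 0.84 = 71.43 bpm


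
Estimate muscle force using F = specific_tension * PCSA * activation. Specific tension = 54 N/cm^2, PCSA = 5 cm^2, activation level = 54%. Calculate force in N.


F = sigma * PCSA * activation
F = 54 * 5 * 0.54
F = 145.8 N


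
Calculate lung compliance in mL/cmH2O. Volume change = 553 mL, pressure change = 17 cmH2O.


C = dV / dP
C = 553 / 17
C = 32.53 mL/cmH2O


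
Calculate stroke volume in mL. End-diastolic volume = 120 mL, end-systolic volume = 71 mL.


SV = EDV - ESV
SV = 120 - 71
SV = 49 mL


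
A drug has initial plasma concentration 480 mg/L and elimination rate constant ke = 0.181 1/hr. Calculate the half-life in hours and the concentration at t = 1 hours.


t_half = ln(2) / ke = 0.693147 / 0.181 = 3.83 hr
C(t) = C0 * exp(-ke*t) = 480 * exp(-0.181*1)
C(1) = 400.5 mg/L


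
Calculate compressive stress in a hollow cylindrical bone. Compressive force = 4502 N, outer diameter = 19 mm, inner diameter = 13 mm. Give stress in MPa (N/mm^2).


A = pi*(r_o^2 - r_i^2)
r_o = 9.5 mm, r_i = 6.5 mm
A = 150.796 mm^2
sigma = F/A = 4502 / 150.796
sigma = 29.85 MPa


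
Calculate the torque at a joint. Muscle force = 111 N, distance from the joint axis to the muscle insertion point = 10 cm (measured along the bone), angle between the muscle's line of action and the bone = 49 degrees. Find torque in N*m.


Torque = F * d * sin(theta)   (moment arm = d*sin(theta))
d = 10 cm = 0.1 m
Torque = 111 * 0.1 * sin(49)
Torque = 8.377 N*m


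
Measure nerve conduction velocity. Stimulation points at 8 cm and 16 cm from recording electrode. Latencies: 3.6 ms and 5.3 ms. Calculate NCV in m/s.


Distance = (16 - 8) / 100 = 0.08 m
dt = (5.3 - 3.6) / 1000 = 0.0017 s
NCV = dist / dt = 47.06 m/s


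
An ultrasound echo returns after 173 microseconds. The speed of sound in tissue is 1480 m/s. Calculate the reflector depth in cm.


depth = c * t / 2
t = 173 us = 1.7300e-04 s
depth = 1480 * 1.7300e-04 / 2
depth = 0.12802 m = 12.802 cm


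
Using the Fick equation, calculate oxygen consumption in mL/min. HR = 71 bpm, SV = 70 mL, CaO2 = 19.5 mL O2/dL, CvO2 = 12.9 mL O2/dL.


CO = HR*SV = 71*70/1000 = 4.97 L/min
a-v O2 diff = 19.5 - 12.9 = 6.6 mL/dL
VO2 = CO * (CaO2-CvO2) * 10 dL/L
VO2 = 4.97 * 6.6 * 10
VO2 = 328 mL/min


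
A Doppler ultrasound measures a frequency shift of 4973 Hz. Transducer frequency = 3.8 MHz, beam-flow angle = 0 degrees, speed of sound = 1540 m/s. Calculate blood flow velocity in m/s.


v = fd * c / (2 * f0 * cos(theta))
v = 4973 * 1540 / (2 * 3.8000e+06 * cos(0))
v = 1.008 m/s


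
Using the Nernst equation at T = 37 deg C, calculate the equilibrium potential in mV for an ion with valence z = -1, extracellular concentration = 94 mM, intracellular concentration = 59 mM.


E = (RT/(zF)) * ln(C_out/C_in)
T = 37 + 273.15 = 310.15 K
E = (8.314 * 310.15 / (-1 * 96485)) * ln(94/59)
E = -12.45 mV


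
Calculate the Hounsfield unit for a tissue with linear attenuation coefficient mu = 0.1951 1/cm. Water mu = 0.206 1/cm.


HU = ((mu_tissue - mu_water) / mu_water) * 1000
HU = ((0.1951 - 0.206) / 0.206) * 1000
HU = -52.91


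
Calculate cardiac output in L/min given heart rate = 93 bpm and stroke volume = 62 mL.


CO = HR * SV
CO = 93 * 62 / 1000
CO = 5.766 L/min


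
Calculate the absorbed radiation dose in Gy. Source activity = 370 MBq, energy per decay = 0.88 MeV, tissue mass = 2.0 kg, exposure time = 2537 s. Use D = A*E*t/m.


A = 370 MBq = 3.7000e+08 Bq
E = 0.88 MeV = 1.40976e-13 J
D = A*E*t/m = 3.7000e+08*1.40976e-13*2537/2.0
D = 0.06617 Gy


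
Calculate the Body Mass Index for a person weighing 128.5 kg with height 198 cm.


BMI = weight / height^2
height = 198 cm = 1.98 m
BMI = 128.5 / 1.98^2
BMI = 32.78 kg/m^2


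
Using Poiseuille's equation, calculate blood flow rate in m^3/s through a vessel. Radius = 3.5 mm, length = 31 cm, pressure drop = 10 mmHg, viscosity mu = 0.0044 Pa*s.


Q = pi*r^4*dP / (8*mu*L)
r = 0.0035 m, L = 0.31 m
dP = 10 mmHg = 1333.22 Pa
Q = 5.7600e-05 m^3/s


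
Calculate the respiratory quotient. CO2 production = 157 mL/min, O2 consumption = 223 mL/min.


RQ = VCO2 / VO2
RQ = 157 / 223
RQ = 0.704


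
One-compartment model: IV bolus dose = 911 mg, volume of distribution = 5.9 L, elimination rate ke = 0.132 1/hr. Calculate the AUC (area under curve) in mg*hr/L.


C0 = Dose/Vd = 911/5.9 = 154.407 mg/L
AUC = C0/ke = 154.407/0.132
AUC = 1170 mg*hr/L


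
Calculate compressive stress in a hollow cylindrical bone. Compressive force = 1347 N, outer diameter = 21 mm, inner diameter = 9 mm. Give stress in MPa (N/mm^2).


A = pi*(r_o^2 - r_i^2)
r_o = 10.5 mm, r_i = 4.5 mm
A = 282.743 mm^2
sigma = F/A = 1347 / 282.743
sigma = 4.764 MPa


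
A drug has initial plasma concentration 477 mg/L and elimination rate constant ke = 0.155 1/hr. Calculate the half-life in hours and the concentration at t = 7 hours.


t_half = ln(2) / ke = 0.693147 / 0.155 = 4.472 hr
C(t) = C0 * exp(-ke*t) = 477 * exp(-0.155*7)
C(7) = 161.2 mg/L


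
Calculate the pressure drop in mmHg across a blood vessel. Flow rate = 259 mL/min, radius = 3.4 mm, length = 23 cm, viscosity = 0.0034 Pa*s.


dP = 8*mu*L*Q / (pi*r^4)
Q = 259 mL/min = 4.31667e-06 m^3/s
dP = 64.325 Pa = 64.325 / 133.322 mmHg = 0.4825 mmHg


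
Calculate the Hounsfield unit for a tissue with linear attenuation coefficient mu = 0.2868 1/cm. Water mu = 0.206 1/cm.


HU = ((mu_tissue - mu_water) / mu_water) * 1000
HU = ((0.2868 - 0.206) / 0.206) * 1000
HU = 392.2


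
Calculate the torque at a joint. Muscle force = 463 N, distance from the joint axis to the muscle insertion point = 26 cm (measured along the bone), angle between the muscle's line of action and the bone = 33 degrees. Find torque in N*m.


Torque = F * d * sin(theta)   (moment arm = d*sin(theta))
d = 26 cm = 0.26 m
Torque = 463 * 0.26 * sin(33)
Torque = 65.56 N*m


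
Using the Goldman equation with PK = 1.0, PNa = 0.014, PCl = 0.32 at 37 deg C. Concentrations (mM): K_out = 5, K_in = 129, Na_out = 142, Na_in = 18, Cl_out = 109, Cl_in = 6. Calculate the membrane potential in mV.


Vm = (RT/F)*ln((PK*Ko + PNa*Nao + PCl*Cli)/(PK*Ki + PNa*Nai + PCl*Clo))
Numer = 8.908, Denom = 164.132
Vm = -77.87 mV


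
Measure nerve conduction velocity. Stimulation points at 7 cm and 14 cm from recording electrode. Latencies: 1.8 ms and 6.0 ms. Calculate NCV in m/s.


Distance = (14 - 7) / 100 = 0.07 m
dt = (6.0 - 1.8) / 1000 = 0.0042 s
NCV = dist / dt = 16.67 m/s


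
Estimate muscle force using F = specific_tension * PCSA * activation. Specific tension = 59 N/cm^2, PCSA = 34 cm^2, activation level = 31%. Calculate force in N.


F = sigma * PCSA * activation
F = 59 * 34 * 0.31
F = 621.9 N


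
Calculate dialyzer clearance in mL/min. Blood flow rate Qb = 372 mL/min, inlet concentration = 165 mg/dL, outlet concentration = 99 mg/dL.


K = Qb * (Cb_in - Cb_out) / Cb_in
K = 372 * (165 - 99) / 165
K = 148.8 mL/min


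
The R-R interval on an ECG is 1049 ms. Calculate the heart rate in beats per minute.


HR = 60 / RR_interval(s)
RR = 1049 ms = 1.049 s
HR = 60 / 1.049 = 57.2 bpm


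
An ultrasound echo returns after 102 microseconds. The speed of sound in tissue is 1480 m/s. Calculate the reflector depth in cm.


depth = c * t / 2
t = 102 us = 1.0200e-04 s
depth = 1480 * 1.0200e-04 / 2
depth = 0.07548 m = 7.548 cm


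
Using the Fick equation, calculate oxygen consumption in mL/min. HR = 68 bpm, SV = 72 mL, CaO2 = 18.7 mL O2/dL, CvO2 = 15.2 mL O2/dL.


CO = HR*SV = 68*72/1000 = 4.896 L/min
a-v O2 diff = 18.7 - 15.2 = 3.5 mL/dL
VO2 = CO * (CaO2-CvO2) * 10 dL/L
VO2 = 4.896 * 3.5 * 10
VO2 = 171.4 mL/min


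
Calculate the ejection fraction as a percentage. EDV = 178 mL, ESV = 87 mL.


SV = EDV - ESV = 178 - 87 = 91 mL
EF = SV/EDV * 100 = 91/178 * 100
EF = 51.12%


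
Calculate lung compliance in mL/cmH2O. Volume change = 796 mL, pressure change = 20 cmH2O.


C = dV / dP
C = 796 / 20
C = 39.8 mL/cmH2O


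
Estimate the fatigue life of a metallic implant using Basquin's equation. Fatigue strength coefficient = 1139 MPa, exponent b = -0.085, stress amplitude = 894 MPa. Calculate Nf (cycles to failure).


sigma_a = sigma_f' * (2Nf)^b
2Nf = (sigma_a/sigma_f')^(1/b)
2Nf = (894/1139)^(1/-0.085)
2Nf = 17.277654
Nf = 8.639


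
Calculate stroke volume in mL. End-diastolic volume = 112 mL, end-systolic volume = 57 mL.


SV = EDV - ESV
SV = 112 - 57
SV = 55 mL


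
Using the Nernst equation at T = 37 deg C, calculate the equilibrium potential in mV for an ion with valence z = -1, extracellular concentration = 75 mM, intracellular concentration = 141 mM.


E = (RT/(zF)) * ln(C_out/C_in)
T = 37 + 273.15 = 310.15 K
E = (8.314 * 310.15 / (-1 * 96485)) * ln(75/141)
E = 16.87 mV


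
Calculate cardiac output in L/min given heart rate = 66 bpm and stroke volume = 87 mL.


CO = HR * SV
CO = 66 * 87 / 1000
CO = 5.742 L/min


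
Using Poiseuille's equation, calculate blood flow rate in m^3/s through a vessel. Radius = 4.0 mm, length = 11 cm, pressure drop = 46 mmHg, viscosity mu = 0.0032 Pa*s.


Q = pi*r^4*dP / (8*mu*L)
r = 0.004 m, L = 0.11 m
dP = 46 mmHg = 6132.812 Pa
Q = 0.001752 m^3/s


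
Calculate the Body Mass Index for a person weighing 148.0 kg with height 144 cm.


BMI = weight / height^2
height = 144 cm = 1.44 m
BMI = 148.0 / 1.44^2
BMI = 71.37 kg/m^2


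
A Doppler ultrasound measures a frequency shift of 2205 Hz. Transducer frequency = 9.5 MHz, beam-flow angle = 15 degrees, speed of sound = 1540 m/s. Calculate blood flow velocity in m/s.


v = fd * c / (2 * f0 * cos(theta))
v = 2205 * 1540 / (2 * 9.5000e+06 * cos(15))
v = 0.185 m/s


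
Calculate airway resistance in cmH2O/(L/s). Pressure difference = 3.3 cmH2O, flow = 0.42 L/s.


R = dP / flow
R = 3.3 / 0.42
R = 7.857 cmH2O/(L/s)


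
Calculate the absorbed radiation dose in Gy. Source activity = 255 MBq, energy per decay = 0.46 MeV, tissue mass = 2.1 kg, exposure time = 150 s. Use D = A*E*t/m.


A = 255 MBq = 2.5500e+08 Bq
E = 0.46 MeV = 7.3692e-14 J
D = A*E*t/m = 2.5500e+08*7.3692e-14*150/2.1
D = 0.001342 Gy


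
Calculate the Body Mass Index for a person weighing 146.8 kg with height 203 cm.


BMI = weight / height^2
height = 203 cm = 2.03 m
BMI = 146.8 / 2.03^2
BMI = 35.62 kg/m^2


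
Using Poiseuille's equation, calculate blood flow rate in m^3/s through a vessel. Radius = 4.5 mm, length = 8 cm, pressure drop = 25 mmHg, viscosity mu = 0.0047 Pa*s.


Q = pi*r^4*dP / (8*mu*L)
r = 0.0045 m, L = 0.08 m
dP = 25 mmHg = 3333.05 Pa
Q = 0.001427 m^3/s


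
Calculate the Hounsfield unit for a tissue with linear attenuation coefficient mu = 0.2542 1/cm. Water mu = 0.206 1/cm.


HU = ((mu_tissue - mu_water) / mu_water) * 1000
HU = ((0.2542 - 0.206) / 0.206) * 1000
HU = 234


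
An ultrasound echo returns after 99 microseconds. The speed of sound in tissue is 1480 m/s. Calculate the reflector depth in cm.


depth = c * t / 2
t = 99 us = 9.9000e-05 s
depth = 1480 * 9.9000e-05 / 2
depth = 0.07326 m = 7.326 cm


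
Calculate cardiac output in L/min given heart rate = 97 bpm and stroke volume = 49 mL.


CO = HR * SV
CO = 97 * 49 / 1000
CO = 4.753 L/min


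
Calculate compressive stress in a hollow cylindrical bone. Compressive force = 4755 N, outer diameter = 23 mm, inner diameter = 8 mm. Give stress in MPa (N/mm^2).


A = pi*(r_o^2 - r_i^2)
r_o = 11.5 mm, r_i = 4 mm
A = 365.21 mm^2
sigma = F/A = 4755 / 365.21
sigma = 13.02 MPa


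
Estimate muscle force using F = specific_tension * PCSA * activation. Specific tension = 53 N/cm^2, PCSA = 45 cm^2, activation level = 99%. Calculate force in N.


F = sigma * PCSA * activation
F = 53 * 45 * 0.99
F = 2361 N


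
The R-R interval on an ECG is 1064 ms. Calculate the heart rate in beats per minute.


HR = 60 / RR_interval(s)
RR = 1064 ms = 1.064 s
HR = 60 / 1.064 = 56.39 bpm


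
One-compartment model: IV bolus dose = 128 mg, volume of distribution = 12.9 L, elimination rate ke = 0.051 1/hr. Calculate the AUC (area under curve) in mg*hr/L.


C0 = Dose/Vd = 128/12.9 = 9.92248 mg/L
AUC = C0/ke = 9.92248/0.051
AUC = 194.6 mg*hr/L


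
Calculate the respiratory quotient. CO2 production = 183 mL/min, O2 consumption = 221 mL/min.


RQ = VCO2 / VO2
RQ = 183 / 221
RQ = 0.8281


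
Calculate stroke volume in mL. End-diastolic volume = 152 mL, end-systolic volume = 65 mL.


SV = EDV - ESV
SV = 152 - 65
SV = 87 mL


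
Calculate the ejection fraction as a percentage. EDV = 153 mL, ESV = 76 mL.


SV = EDV - ESV = 153 - 76 = 77 mL
EF = SV/EDV * 100 = 77/153 * 100
EF = 50.33%


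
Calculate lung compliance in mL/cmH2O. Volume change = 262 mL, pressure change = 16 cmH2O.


C = dV / dP
C = 262 / 16
C = 16.38 mL/cmH2O


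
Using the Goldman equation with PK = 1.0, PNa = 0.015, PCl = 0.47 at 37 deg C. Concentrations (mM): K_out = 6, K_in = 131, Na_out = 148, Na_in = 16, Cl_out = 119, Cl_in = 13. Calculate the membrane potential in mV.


Vm = (RT/F)*ln((PK*Ko + PNa*Nao + PCl*Cli)/(PK*Ki + PNa*Nai + PCl*Clo))
Numer = 14.33, Denom = 187.17
Vm = -68.67 mV


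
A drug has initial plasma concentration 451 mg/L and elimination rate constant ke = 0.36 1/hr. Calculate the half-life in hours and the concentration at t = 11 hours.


t_half = ln(2) / ke = 0.693147 / 0.36 = 1.925 hr
C(t) = C0 * exp(-ke*t) = 451 * exp(-0.36*11)
C(11) = 8.597 mg/L


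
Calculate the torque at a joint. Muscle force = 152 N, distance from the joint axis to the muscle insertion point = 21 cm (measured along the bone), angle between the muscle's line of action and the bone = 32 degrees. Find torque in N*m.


Torque = F * d * sin(theta)   (moment arm = d*sin(theta))
d = 21 cm = 0.21 m
Torque = 152 * 0.21 * sin(32)
Torque = 16.92 N*m


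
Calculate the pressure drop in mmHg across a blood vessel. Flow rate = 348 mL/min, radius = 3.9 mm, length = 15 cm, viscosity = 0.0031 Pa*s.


dP = 8*mu*L*Q / (pi*r^4)
Q = 348 mL/min = 5.8e-06 m^3/s
dP = 29.6867 Pa = 29.6867 / 133.322 mmHg = 0.2227 mmHg


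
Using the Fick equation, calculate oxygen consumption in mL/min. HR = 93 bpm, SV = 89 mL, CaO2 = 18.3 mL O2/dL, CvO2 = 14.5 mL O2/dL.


CO = HR*SV = 93*89/1000 = 8.277 L/min
a-v O2 diff = 18.3 - 14.5 = 3.8 mL/dL
VO2 = CO * (CaO2-CvO2) * 10 dL/L
VO2 = 8.277 * 3.8 * 10
VO2 = 314.5 mL/min


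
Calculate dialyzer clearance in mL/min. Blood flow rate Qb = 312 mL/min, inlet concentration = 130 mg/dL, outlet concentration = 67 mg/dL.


K = Qb * (Cb_in - Cb_out) / Cb_in
K = 312 * (130 - 67) / 130
K = 151.2 mL/min


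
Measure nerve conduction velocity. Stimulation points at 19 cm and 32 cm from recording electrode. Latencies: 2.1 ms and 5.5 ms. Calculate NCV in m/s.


Distance = (32 - 19) / 100 = 0.13 m
dt = (5.5 - 2.1) / 1000 = 0.0034 s
NCV = dist / dt = 38.24 m/s


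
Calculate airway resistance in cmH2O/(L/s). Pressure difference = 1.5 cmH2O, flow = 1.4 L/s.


R = dP / flow
R = 1.5 / 1.4
R = 1.071 cmH2O/(L/s)


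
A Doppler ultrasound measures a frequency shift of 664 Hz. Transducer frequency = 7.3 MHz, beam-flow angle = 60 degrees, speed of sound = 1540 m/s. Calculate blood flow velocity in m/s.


v = fd * c / (2 * f0 * cos(theta))
v = 664 * 1540 / (2 * 7.3000e+06 * cos(60))
v = 0.1401 m/s


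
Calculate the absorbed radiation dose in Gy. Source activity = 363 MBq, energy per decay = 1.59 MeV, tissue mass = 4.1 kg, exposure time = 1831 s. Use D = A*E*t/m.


A = 363 MBq = 3.6300e+08 Bq
E = 1.59 MeV = 2.54718e-13 J
D = A*E*t/m = 3.6300e+08*2.54718e-13*1831/4.1
D = 0.04129 Gy


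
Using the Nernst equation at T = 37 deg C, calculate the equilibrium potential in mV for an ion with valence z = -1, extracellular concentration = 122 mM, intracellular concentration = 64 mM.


E = (RT/(zF)) * ln(C_out/C_in)
T = 37 + 273.15 = 310.15 K
E = (8.314 * 310.15 / (-1 * 96485)) * ln(122/64)
E = -17.24 mV


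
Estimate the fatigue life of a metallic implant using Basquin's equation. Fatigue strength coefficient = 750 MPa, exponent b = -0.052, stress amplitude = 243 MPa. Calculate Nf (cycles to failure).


sigma_a = sigma_f' * (2Nf)^b
2Nf = (sigma_a/sigma_f')^(1/b)
2Nf = (243/750)^(1/-0.052)
2Nf = 2.5858061e+09
Nf = 1.2929e+09


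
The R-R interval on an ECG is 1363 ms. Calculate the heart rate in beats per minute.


HR = 60 / RR_interval(s)
RR = 1363 ms = 1.363 s
HR = 60 / 1.363 = 44.02 bpm


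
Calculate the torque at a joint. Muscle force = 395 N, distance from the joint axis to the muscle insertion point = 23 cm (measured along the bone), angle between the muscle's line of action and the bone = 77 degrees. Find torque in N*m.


Torque = F * d * sin(theta)   (moment arm = d*sin(theta))
d = 23 cm = 0.23 m
Torque = 395 * 0.23 * sin(77)
Torque = 88.52 N*m


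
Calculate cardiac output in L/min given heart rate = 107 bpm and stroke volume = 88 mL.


CO = HR * SV
CO = 107 * 88 / 1000
CO = 9.416 L/min


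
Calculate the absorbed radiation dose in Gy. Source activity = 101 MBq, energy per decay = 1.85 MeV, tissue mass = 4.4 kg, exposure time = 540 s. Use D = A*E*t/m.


A = 101 MBq = 1.0100e+08 Bq
E = 1.85 MeV = 2.9637e-13 J
D = A*E*t/m = 1.0100e+08*2.9637e-13*540/4.4
D = 0.003674 Gy


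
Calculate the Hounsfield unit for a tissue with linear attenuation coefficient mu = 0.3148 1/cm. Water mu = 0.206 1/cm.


HU = ((mu_tissue - mu_water) / mu_water) * 1000
HU = ((0.3148 - 0.206) / 0.206) * 1000
HU = 528.2


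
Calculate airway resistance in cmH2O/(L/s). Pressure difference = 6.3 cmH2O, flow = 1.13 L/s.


R = dP / flow
R = 6.3 / 1.13
R = 5.575 cmH2O/(L/s)


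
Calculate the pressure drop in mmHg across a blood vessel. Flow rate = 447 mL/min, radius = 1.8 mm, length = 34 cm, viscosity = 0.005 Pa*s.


dP = 8*mu*L*Q / (pi*r^4)
Q = 447 mL/min = 7.45e-06 m^3/s
dP = 3072.24 Pa = 3072.24 / 133.322 mmHg = 23.04 mmHg


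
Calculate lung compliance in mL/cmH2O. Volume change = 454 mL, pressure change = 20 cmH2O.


C = dV / dP
C = 454 / 20
C = 22.7 mL/cmH2O


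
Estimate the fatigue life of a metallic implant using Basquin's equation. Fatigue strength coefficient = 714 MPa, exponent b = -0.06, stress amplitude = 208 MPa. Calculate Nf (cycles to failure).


sigma_a = sigma_f' * (2Nf)^b
2Nf = (sigma_a/sigma_f')^(1/b)
2Nf = (208/714)^(1/-0.06)
2Nf = 8.4576157e+08
Nf = 4.2288e+08


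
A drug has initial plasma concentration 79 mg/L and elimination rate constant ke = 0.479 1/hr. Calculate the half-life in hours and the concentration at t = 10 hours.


t_half = ln(2) / ke = 0.693147 / 0.479 = 1.447 hr
C(t) = C0 * exp(-ke*t) = 79 * exp(-0.479*10)
C(10) = 0.6567 mg/L


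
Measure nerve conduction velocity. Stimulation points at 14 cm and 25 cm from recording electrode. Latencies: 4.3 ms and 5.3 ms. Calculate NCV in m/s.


Distance = (25 - 14) / 100 = 0.11 m
dt = (5.3 - 4.3) / 1000 = 0.001 s
NCV = dist / dt = 110 m/s


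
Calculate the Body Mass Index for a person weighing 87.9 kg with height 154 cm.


BMI = weight / height^2
height = 154 cm = 1.54 m
BMI = 87.9 / 1.54^2
BMI = 37.06 kg/m^2


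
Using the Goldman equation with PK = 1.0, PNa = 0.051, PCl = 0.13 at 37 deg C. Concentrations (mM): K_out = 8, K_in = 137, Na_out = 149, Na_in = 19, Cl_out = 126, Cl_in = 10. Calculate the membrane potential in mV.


Vm = (RT/F)*ln((PK*Ko + PNa*Nao + PCl*Cli)/(PK*Ki + PNa*Nai + PCl*Clo))
Numer = 16.899, Denom = 154.349
Vm = -59.12 mV


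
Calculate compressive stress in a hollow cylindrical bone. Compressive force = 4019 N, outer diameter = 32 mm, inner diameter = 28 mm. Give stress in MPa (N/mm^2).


A = pi*(r_o^2 - r_i^2)
r_o = 16 mm, r_i = 14 mm
A = 188.496 mm^2
sigma = F/A = 4019 / 188.496
sigma = 21.32 MPa


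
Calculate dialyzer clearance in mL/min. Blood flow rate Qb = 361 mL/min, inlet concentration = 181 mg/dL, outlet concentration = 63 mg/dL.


K = Qb * (Cb_in - Cb_out) / Cb_in
K = 361 * (181 - 63) / 181
K = 235.3 mL/min


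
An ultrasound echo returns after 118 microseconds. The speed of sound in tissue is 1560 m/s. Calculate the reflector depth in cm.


depth = c * t / 2
t = 118 us = 1.1800e-04 s
depth = 1560 * 1.1800e-04 / 2
depth = 0.09204 m = 9.204 cm


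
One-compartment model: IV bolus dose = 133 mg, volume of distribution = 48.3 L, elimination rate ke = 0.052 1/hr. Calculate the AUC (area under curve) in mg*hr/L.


C0 = Dose/Vd = 133/48.3 = 2.75362 mg/L
AUC = C0/ke = 2.75362/0.052
AUC = 52.95 mg*hr/L


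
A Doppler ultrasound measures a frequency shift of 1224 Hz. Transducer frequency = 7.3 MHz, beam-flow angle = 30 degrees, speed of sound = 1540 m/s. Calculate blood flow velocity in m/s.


v = fd * c / (2 * f0 * cos(theta))
v = 1224 * 1540 / (2 * 7.3000e+06 * cos(30))
v = 0.1491 m/s


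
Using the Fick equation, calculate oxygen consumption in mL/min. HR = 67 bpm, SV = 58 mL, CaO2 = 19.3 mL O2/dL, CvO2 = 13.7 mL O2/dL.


CO = HR*SV = 67*58/1000 = 3.886 L/min
a-v O2 diff = 19.3 - 13.7 = 5.6 mL/dL
VO2 = CO * (CaO2-CvO2) * 10 dL/L
VO2 = 3.886 * 5.6 * 10
VO2 = 217.6 mL/min


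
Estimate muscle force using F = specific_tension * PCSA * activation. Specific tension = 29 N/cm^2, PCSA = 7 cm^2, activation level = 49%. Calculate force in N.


F = sigma * PCSA * activation
F = 29 * 7 * 0.49
F = 99.47 N


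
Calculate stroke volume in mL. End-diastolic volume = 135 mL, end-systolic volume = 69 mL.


SV = EDV - ESV
SV = 135 - 69
SV = 66 mL


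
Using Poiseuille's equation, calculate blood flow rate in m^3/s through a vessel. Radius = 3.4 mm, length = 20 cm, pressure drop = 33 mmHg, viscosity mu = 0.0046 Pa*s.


Q = pi*r^4*dP / (8*mu*L)
r = 0.0034 m, L = 0.2 m
dP = 33 mmHg = 4399.626 Pa
Q = 2.5096e-04 m^3/s


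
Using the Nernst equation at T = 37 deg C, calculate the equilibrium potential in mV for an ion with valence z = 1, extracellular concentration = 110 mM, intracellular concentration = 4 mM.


E = (RT/(zF)) * ln(C_out/C_in)
T = 37 + 273.15 = 310.15 K
E = (8.314 * 310.15 / (1 * 96485)) * ln(110/4)
E = 88.57 mV


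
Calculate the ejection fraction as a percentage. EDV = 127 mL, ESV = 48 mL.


SV = EDV - ESV = 127 - 48 = 79 mL
EF = SV/EDV * 100 = 79/127 * 100
EF = 62.2%


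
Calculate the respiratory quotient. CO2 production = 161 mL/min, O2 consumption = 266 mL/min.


RQ = VCO2 / VO2
RQ = 161 / 266
RQ = 0.6053


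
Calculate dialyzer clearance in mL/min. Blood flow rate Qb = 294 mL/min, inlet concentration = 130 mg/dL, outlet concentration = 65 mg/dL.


K = Qb * (Cb_in - Cb_out) / Cb_in
K = 294 * (130 - 65) / 130
K = 147 mL/min


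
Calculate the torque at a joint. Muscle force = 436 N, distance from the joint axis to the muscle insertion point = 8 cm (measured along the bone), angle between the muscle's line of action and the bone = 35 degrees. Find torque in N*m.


Torque = F * d * sin(theta)   (moment arm = d*sin(theta))
d = 8 cm = 0.08 m
Torque = 436 * 0.08 * sin(35)
Torque = 20.01 N*m


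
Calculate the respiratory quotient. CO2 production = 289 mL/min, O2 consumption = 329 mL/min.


RQ = VCO2 / VO2
RQ = 289 / 329
RQ = 0.8784


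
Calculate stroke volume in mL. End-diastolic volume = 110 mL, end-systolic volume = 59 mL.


SV = EDV - ESV
SV = 110 - 59
SV = 51 mL


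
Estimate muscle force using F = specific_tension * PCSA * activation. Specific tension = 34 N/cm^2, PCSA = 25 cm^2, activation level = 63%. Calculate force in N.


F = sigma * PCSA * activation
F = 34 * 25 * 0.63
F = 535.5 N
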